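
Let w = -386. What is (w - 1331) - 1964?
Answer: -3681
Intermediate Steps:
(w - 1331) - 1964 = (-386 - 1331) - 1964 = -1717 - 1964 = -3681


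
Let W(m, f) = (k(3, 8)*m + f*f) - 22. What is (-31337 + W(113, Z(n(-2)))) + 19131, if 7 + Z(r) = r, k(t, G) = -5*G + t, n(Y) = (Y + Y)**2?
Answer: -16328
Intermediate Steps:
n(Y) = 4*Y**2 (n(Y) = (2*Y)**2 = 4*Y**2)
k(t, G) = t - 5*G
Z(r) = -7 + r
W(m, f) = -22 + f**2 - 37*m (W(m, f) = ((3 - 5*8)*m + f*f) - 22 = ((3 - 40)*m + f**2) - 22 = (-37*m + f**2) - 22 = (f**2 - 37*m) - 22 = -22 + f**2 - 37*m)
(-31337 + W(113, Z(n(-2)))) + 19131 = (-31337 + (-22 + (-7 + 4*(-2)**2)**2 - 37*113)) + 19131 = (-31337 + (-22 + (-7 + 4*4)**2 - 4181)) + 19131 = (-31337 + (-22 + (-7 + 16)**2 - 4181)) + 19131 = (-31337 + (-22 + 9**2 - 4181)) + 19131 = (-31337 + (-22 + 81 - 4181)) + 19131 = (-31337 - 4122) + 19131 = -35459 + 19131 = -16328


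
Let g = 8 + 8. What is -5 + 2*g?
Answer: 27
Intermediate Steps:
g = 16
-5 + 2*g = -5 + 2*16 = -5 + 32 = 27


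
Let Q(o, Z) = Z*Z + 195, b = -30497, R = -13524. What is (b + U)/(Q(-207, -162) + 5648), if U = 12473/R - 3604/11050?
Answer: -134048951369/141031991100 ≈ -0.95049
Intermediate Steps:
Q(o, Z) = 195 + Z² (Q(o, Z) = Z² + 195 = 195 + Z²)
U = -5487269/4395300 (U = 12473/(-13524) - 3604/11050 = 12473*(-1/13524) - 3604*1/11050 = -12473/13524 - 106/325 = -5487269/4395300 ≈ -1.2484)
(b + U)/(Q(-207, -162) + 5648) = (-30497 - 5487269/4395300)/((195 + (-162)²) + 5648) = -134048951369/(4395300*((195 + 26244) + 5648)) = -134048951369/(4395300*(26439 + 5648)) = -134048951369/4395300/32087 = -134048951369/4395300*1/32087 = -134048951369/141031991100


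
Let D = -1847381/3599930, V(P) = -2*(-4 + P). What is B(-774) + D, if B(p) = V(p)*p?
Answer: -4335555943301/3599930 ≈ -1.2043e+6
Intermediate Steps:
V(P) = 8 - 2*P
B(p) = p*(8 - 2*p) (B(p) = (8 - 2*p)*p = p*(8 - 2*p))
D = -1847381/3599930 (D = -1847381*1/3599930 = -1847381/3599930 ≈ -0.51317)
B(-774) + D = 2*(-774)*(4 - 1*(-774)) - 1847381/3599930 = 2*(-774)*(4 + 774) - 1847381/3599930 = 2*(-774)*778 - 1847381/3599930 = -1204344 - 1847381/3599930 = -4335555943301/3599930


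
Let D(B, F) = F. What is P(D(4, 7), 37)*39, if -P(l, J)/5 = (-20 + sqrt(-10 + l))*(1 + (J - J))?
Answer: 3900 - 195*I*sqrt(3) ≈ 3900.0 - 337.75*I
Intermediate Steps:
P(l, J) = 100 - 5*sqrt(-10 + l) (P(l, J) = -5*(-20 + sqrt(-10 + l))*(1 + (J - J)) = -5*(-20 + sqrt(-10 + l))*(1 + 0) = -5*(-20 + sqrt(-10 + l)) = 100 - 5*sqrt(-10 + l))
P(D(4, 7), 37)*39 = (100 - 5*sqrt(-10 + 7))*39 = (100 - 5*I*sqrt(3))*39 = 3900 - 195*I*sqrt(3)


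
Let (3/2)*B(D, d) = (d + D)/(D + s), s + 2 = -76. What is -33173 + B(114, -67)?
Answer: -1791295/54 ≈ -33172.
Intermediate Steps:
s = -78 (s = -2 - 76 = -78)
B(D, d) = 2*(D + d)/(3*(-78 + D)) (B(D, d) = 2*((d + D)/(D - 78))/3 = 2*((D + d)/(-78 + D))/3 = 2*(D + d)/(3*(-78 + D)))
-33173 + B(114, -67) = -33173 + 2*(114 - 67)/(3*(-78 + 114)) = -33173 + (2/3)*47/36 = -33173 + (2/3)*(1/36)*47 = -33173 + 47/54 = -1791295/54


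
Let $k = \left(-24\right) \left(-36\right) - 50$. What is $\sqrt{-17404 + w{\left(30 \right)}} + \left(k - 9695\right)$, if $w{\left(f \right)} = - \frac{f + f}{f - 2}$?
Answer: $-8881 + \frac{i \sqrt{852901}}{7} \approx -8881.0 + 131.93 i$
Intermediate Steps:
$k = 814$ ($k = 864 - 50 = 814$)
$w{\left(f \right)} = - \frac{2 f}{-2 + f}$
$\sqrt{-17404 + w{\left(30 \right)}} + \left(k - 9695\right) = \sqrt{-17404 - \frac{60}{-2 + 30}} + \left(814 - 9695\right) = \sqrt{-17404 - \frac{60}{28}} + \left(814 - 9695\right) = \sqrt{-17404 - 60 \cdot \frac{1}{28}} - 8881 = \sqrt{-17404 - \frac{15}{7}} - 8881 = \sqrt{- \frac{121843}{7}} - 8881 = \frac{i \sqrt{852901}}{7} - 8881 = -8881 + \frac{i \sqrt{852901}}{7}$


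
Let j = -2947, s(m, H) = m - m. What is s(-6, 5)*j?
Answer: 0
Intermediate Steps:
s(m, H) = 0
s(-6, 5)*j = 0*(-2947) = 0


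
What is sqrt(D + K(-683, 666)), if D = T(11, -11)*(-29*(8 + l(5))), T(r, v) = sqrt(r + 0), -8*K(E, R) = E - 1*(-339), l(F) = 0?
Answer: sqrt(43 - 232*sqrt(11)) ≈ 26.953*I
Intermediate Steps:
K(E, R) = -339/8 - E/8 (K(E, R) = -(E - 1*(-339))/8 = -(E + 339)/8 = -(339 + E)/8 = -339/8 - E/8)
T(r, v) = sqrt(r)
D = -232*sqrt(11) (D = sqrt(11)*(-29*(8 + 0)) = sqrt(11)*(-29*8) = sqrt(11)*(-232) = -232*sqrt(11) ≈ -769.46)
sqrt(D + K(-683, 666)) = sqrt(-232*sqrt(11) + (-339/8 - 1/8*(-683))) = sqrt(-232*sqrt(11) + (-339/8 + 683/8)) = sqrt(-232*sqrt(11) + 43) = sqrt(43 - 232*sqrt(11))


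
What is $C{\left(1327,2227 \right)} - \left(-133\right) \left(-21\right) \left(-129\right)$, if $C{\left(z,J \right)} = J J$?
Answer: $5319826$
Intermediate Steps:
$C{\left(z,J \right)} = J^{2}$
$C{\left(1327,2227 \right)} - \left(-133\right) \left(-21\right) \left(-129\right) = 2227^{2} - \left(-133\right) \left(-21\right) \left(-129\right) = 4959529 - 2793 \left(-129\right) = 4959529 - -360297 = 4959529 + 360297 = 5319826$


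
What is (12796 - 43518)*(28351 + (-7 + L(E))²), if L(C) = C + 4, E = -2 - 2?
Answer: -872504800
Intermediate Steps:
E = -4
L(C) = 4 + C
(12796 - 43518)*(28351 + (-7 + L(E))²) = (12796 - 43518)*(28351 + (-7 + (4 - 4))²) = -30722*(28351 + (-7 + 0)²) = -30722*(28351 + (-7)²) = -30722*(28351 + 49) = -30722*28400 = -872504800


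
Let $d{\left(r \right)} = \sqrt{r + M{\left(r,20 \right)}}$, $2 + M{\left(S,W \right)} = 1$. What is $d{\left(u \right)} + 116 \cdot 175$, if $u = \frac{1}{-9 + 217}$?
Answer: $20300 + \frac{3 i \sqrt{299}}{52} \approx 20300.0 + 0.99759 i$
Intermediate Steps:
$M{\left(S,W \right)} = -1$ ($M{\left(S,W \right)} = -2 + 1 = -1$)
$u = \frac{1}{208} \approx 0.0048077$
$d{\left(r \right)} = \sqrt{-1 + r}$ ($d{\left(r \right)} = \sqrt{r - 1} = \sqrt{-1 + r}$)
$d{\left(u \right)} + 116 \cdot 175 = \sqrt{-1 + \frac{1}{208}} + 116 \cdot 175 = \sqrt{- \frac{207}{208}} + 20300 = \frac{3 i \sqrt{299}}{52} + 20300 = 20300 + \frac{3 i \sqrt{299}}{52}$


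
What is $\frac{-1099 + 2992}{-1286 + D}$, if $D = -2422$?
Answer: $- \frac{631}{1236} \approx -0.51052$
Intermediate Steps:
$\frac{-1099 + 2992}{-1286 + D} = \frac{-1099 + 2992}{-1286 - 2422} = \frac{1893}{-3708} = 1893 \left(- \frac{1}{3708}\right) = - \frac{631}{1236}$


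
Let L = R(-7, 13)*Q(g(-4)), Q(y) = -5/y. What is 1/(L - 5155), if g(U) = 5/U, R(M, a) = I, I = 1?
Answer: -1/5151 ≈ -0.00019414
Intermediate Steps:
R(M, a) = 1
L = 4 (L = 1*(-5/(5/(-4))) = 1*(-5/(5*(-¼))) = 1*(-5/(-5/4)) = 1*(-5*(-⅘)) = 1*4 = 4)
1/(L - 5155) = 1/(4 - 5155) = 1/(-5151) = -1/5151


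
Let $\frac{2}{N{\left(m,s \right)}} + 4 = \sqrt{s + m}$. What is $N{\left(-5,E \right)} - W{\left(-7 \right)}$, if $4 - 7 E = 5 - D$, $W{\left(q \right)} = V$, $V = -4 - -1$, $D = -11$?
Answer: $\frac{421}{159} - \frac{2 i \sqrt{329}}{159} \approx 2.6478 - 0.22816 i$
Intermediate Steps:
$V = -3$ ($V = -4 + 1 = -3$)
$W{\left(q \right)} = -3$
$E = - \frac{12}{7}$ ($E = \frac{4}{7} - \frac{5 - -11}{7} = \frac{4}{7} - \frac{5 + 11}{7} = \frac{4}{7} - \frac{16}{7} = - \frac{12}{7} \approx -1.7143$)
$N{\left(m,s \right)} = \frac{2}{-4 + \sqrt{m + s}}$ ($N{\left(m,s \right)} = \frac{2}{-4 + \sqrt{s + m}} = \frac{2}{-4 + \sqrt{m + s}}$)
$N{\left(-5,E \right)} - W{\left(-7 \right)} = \frac{2}{-4 + \sqrt{-5 - \frac{12}{7}}} - -3 = \frac{2}{-4 + \sqrt{- \frac{47}{7}}} + 3 = \frac{2}{-4 + \frac{i \sqrt{329}}{7}} + 3 = 3 + \frac{2}{-4 + \frac{i \sqrt{329}}{7}}$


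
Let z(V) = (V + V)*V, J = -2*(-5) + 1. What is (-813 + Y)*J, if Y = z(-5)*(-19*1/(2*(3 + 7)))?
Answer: -18931/2 ≈ -9465.5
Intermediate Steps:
J = 11 (J = 10 + 1 = 11)
z(V) = 2*V**2 (z(V) = (2*V)*V = 2*V**2)
Y = -95/2 (Y = (2*(-5)**2)*(-19*1/(2*(3 + 7))) = (2*25)*(-19/(10*2)) = 50*(-19/20) = -95/2 ≈ -47.500)
(-813 + Y)*J = (-813 - 95/2)*11 = -1721/2*11 = -18931/2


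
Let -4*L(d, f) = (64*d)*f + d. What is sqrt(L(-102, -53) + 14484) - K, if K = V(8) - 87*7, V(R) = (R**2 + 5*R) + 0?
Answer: 505 + 3*I*sqrt(31994)/2 ≈ 505.0 + 268.3*I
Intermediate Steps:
V(R) = R**2 + 5*R
L(d, f) = -d/4 - 16*d*f (L(d, f) = -((64*d)*f + d)/4 = -(64*d*f + d)/4 = -(d + 64*d*f)/4 = -d/4 - 16*d*f)
K = -505 (K = 8*(5 + 8) - 87*7 = 8*13 - 609 = 104 - 609 = -505)
sqrt(L(-102, -53) + 14484) - K = sqrt(-1/4*(-102)*(1 + 64*(-53)) + 14484) - 1*(-505) = sqrt(-1/4*(-102)*(1 - 3392) + 14484) + 505 = sqrt(-1/4*(-102)*(-3391) + 14484) + 505 = sqrt(-172941/2 + 14484) + 505 = sqrt(-143973/2) + 505 = 3*I*sqrt(31994)/2 + 505 = 505 + 3*I*sqrt(31994)/2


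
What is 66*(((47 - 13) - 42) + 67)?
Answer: 3894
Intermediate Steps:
66*(((47 - 13) - 42) + 67) = 66*((34 - 42) + 67) = 66*(-8 + 67) = 66*59 = 3894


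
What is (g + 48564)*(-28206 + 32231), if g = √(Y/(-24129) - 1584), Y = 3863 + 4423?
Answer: 195470100 + 575*I*√102490935582/1149 ≈ 1.9547e+8 + 1.6021e+5*I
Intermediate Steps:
Y = 8286
g = I*√102490935582/8043 (g = √(8286/(-24129) - 1584) = √(8286*(-1/24129) - 1584) = √(-2762/8043 - 1584) = √(-12742874/8043) = I*√102490935582/8043 ≈ 39.804*I)
(g + 48564)*(-28206 + 32231) = (I*√102490935582/8043 + 48564)*(-28206 + 32231) = (48564 + I*√102490935582/8043)*4025 = 195470100 + 575*I*√102490935582/1149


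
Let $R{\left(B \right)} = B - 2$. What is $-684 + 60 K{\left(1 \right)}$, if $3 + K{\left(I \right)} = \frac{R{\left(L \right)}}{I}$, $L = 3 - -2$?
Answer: $-684$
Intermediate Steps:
$L = 5$ ($L = 3 + 2 = 5$)
$R{\left(B \right)} = -2 + B$ ($R{\left(B \right)} = B - 2 = -2 + B$)
$K{\left(I \right)} = -3 + \frac{3}{I}$ ($K{\left(I \right)} = -3 + \frac{-2 + 5}{I} = -3 + \frac{3}{I}$)
$-684 + 60 K{\left(1 \right)} = -684 + 60 \left(-3 + \frac{3}{1}\right) = -684 + 60 \left(-3 + 3 \cdot 1\right) = -684 + 60 \left(-3 + 3\right) = -684 + 60 \cdot 0 = -684 + 0 = -684$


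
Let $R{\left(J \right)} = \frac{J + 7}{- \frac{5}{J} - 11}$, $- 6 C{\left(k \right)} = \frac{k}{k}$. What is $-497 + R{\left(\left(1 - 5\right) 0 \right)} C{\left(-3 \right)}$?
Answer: $-497$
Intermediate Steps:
$C{\left(k \right)} = - \frac{1}{6}$ ($C{\left(k \right)} = - \frac{k \frac{1}{k}}{6} = \left(- \frac{1}{6}\right) 1 = - \frac{1}{6}$)
$R{\left(J \right)} = \frac{7 + J}{-11 - \frac{5}{J}}$
$-497 + R{\left(\left(1 - 5\right) 0 \right)} C{\left(-3 \right)} = -497 + - \frac{\left(1 - 5\right) 0 \left(7 + \left(1 - 5\right) 0\right)}{5 + 11 \left(1 - 5\right) 0} \left(- \frac{1}{6}\right) = -497 + - \frac{\left(-4\right) 0 \left(7 - 0\right)}{5 + 11 \left(\left(-4\right) 0\right)} \left(- \frac{1}{6}\right) = -497 + \left(-1\right) 0 \frac{1}{5 + 11 \cdot 0} \left(7 + 0\right) \left(- \frac{1}{6}\right) = -497 + \left(-1\right) 0 \frac{1}{5 + 0} \cdot 7 \left(- \frac{1}{6}\right) = -497 + \left(-1\right) 0 \cdot \frac{1}{5} \cdot 7 \left(- \frac{1}{6}\right) = -497 + 0 \left(- \frac{1}{6}\right) = -497 + 0 = -497$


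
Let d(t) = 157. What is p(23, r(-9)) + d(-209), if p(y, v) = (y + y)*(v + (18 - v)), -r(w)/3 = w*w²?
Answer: 985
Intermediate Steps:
r(w) = -3*w³ (r(w) = -3*w*w² = -3*w³)
p(y, v) = 36*y (p(y, v) = (2*y)*18 = 36*y)
p(23, r(-9)) + d(-209) = 36*23 + 157 = 828 + 157 = 985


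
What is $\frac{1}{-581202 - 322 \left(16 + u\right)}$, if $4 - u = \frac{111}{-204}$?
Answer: $- \frac{34}{19985785} \approx -1.7012 \cdot 10^{-6}$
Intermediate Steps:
$u = \frac{309}{68}$ ($u = 4 - \frac{111}{-204} = 4 - 111 \left(- \frac{1}{204}\right) = 4 - - \frac{37}{68} = 4 + \frac{37}{68} = \frac{309}{68} \approx 4.5441$)
$\frac{1}{-581202 - 322 \left(16 + u\right)} = \frac{1}{-581202 - 322 \left(16 + \frac{309}{68}\right)} = \frac{1}{-581202 - \frac{224917}{34}} = \frac{1}{- \frac{19985785}{34}} = - \frac{34}{19985785}$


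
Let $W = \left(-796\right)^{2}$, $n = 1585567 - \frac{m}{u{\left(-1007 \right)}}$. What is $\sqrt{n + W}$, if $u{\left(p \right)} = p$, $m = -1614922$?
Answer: $\frac{\sqrt{2248734075513}}{1007} \approx 1489.2$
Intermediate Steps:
$n = \frac{1595051047}{1007}$ ($n = 1585567 - - \frac{1614922}{-1007} = 1585567 - \left(-1614922\right) \left(- \frac{1}{1007}\right) = 1585567 - \frac{1614922}{1007} = \frac{1595051047}{1007} \approx 1.584 \cdot 10^{6}$)
$W = 633616$
$\sqrt{n + W} = \sqrt{\frac{1595051047}{1007} + 633616} = \sqrt{\frac{2233102359}{1007}} = \frac{\sqrt{2248734075513}}{1007}$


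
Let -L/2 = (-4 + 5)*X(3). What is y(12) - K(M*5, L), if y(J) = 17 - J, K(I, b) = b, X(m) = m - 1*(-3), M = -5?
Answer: 17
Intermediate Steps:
X(m) = 3 + m (X(m) = m + 3 = 3 + m)
L = -12 (L = -2*(-4 + 5)*(3 + 3) = -2*6 = -12)
y(12) - K(M*5, L) = (17 - 1*12) - 1*(-12) = (17 - 12) + 12 = 5 + 12 = 17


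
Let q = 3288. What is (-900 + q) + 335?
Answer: 2723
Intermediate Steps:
(-900 + q) + 335 = (-900 + 3288) + 335 = 2388 + 335 = 2723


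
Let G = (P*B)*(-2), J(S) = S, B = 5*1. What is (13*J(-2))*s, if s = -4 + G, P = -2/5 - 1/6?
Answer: -130/3 ≈ -43.333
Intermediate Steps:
B = 5
P = -17/30 (P = -2*⅕ - 1*⅙ = -⅖ - ⅙ = -17/30 ≈ -0.56667)
G = 17/3 (G = -17/30*5*(-2) = -17/6*(-2) = 17/3 ≈ 5.6667)
s = 5/3 (s = -4 + 17/3 = 5/3 ≈ 1.6667)
(13*J(-2))*s = (13*(-2))*(5/3) = -26*5/3 = -130/3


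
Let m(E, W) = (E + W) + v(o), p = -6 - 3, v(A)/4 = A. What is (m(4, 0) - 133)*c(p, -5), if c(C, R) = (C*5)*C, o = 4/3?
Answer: -50085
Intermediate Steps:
o = 4/3 (o = 4*(⅓) = 4/3 ≈ 1.3333)
v(A) = 4*A
p = -9
m(E, W) = 16/3 + E + W (m(E, W) = (E + W) + 4*(4/3) = (E + W) + 16/3 = 16/3 + E + W)
c(C, R) = 5*C² (c(C, R) = (5*C)*C = 5*C²)
(m(4, 0) - 133)*c(p, -5) = ((16/3 + 4 + 0) - 133)*(5*(-9)²) = (28/3 - 133)*(5*81) = -371/3*405 = -50085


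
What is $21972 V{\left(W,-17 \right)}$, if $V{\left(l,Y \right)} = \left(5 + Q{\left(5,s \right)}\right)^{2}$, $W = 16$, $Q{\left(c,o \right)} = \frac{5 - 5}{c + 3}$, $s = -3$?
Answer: $549300$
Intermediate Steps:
$Q{\left(c,o \right)} = 0$ ($Q{\left(c,o \right)} = \frac{0}{3 + c} = 0$)
$V{\left(l,Y \right)} = 25$ ($V{\left(l,Y \right)} = \left(5 + 0\right)^{2} = 5^{2} = 25$)
$21972 V{\left(W,-17 \right)} = 21972 \cdot 25 = 549300$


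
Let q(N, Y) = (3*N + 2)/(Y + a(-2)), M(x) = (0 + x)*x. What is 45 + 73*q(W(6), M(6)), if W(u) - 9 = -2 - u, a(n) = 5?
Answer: 2210/41 ≈ 53.902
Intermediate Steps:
W(u) = 7 - u (W(u) = 9 + (-2 - u) = 7 - u)
M(x) = x² (M(x) = x*x = x²)
q(N, Y) = (2 + 3*N)/(5 + Y) (q(N, Y) = (3*N + 2)/(Y + 5) = (2 + 3*N)/(5 + Y))
45 + 73*q(W(6), M(6)) = 45 + 73*((2 + 3*(7 - 1*6))/(5 + 6²)) = 45 + 73*((2 + 3*(7 - 6))/(5 + 36)) = 45 + 73*((2 + 3*1)/41) = 45 + 73*((2 + 3)/41) = 45 + 73*((1/41)*5) = 45 + 73*(5/41) = 45 + 365/41 = 2210/41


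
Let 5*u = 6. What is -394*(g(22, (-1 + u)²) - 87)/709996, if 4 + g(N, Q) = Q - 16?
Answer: 37627/633925 ≈ 0.059356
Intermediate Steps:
u = 6/5 (u = (⅕)*6 = 6/5 ≈ 1.2000)
g(N, Q) = -20 + Q (g(N, Q) = -4 + (Q - 16) = -4 + (-16 + Q) = -20 + Q)
-394*(g(22, (-1 + u)²) - 87)/709996 = -394*((-20 + (-1 + 6/5)²) - 87)/709996 = -394*((-20 + (⅕)²) - 87)*(1/709996) = -394*((-20 + 1/25) - 87)*(1/709996) = -394*(-499/25 - 87)*(1/709996) = -394*(-2674/25)*(1/709996) = (1053556/25)*(1/709996) = 37627/633925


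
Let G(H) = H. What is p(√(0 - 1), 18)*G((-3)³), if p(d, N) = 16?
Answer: -432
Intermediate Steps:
p(√(0 - 1), 18)*G((-3)³) = 16*(-3)³ = 16*(-27) = -432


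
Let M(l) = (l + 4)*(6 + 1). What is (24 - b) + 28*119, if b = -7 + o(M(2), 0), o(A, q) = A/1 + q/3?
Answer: 3321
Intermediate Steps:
M(l) = 28 + 7*l (M(l) = (4 + l)*7 = 28 + 7*l)
o(A, q) = A + q/3 (o(A, q) = A*1 + q*(⅓) = A + q/3)
b = 35 (b = -7 + ((28 + 7*2) + (⅓)*0) = -7 + ((28 + 14) + 0) = -7 + (42 + 0) = -7 + 42 = 35)
(24 - b) + 28*119 = (24 - 1*35) + 28*119 = (24 - 35) + 3332 = -11 + 3332 = 3321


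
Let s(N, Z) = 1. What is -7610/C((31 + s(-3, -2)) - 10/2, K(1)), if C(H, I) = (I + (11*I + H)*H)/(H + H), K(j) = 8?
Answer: -410940/3113 ≈ -132.01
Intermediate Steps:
C(H, I) = (I + H*(H + 11*I))/(2*H) (C(H, I) = (I + (H + 11*I)*H)/((2*H)) = (I + H*(H + 11*I))*(1/(2*H)) = (I + H*(H + 11*I))/(2*H))
-7610/C((31 + s(-3, -2)) - 10/2, K(1)) = -7610*2*((31 + 1) - 10/2)/(8 + ((31 + 1) - 10/2)*(((31 + 1) - 10/2) + 11*8)) = -7610*2*(32 - 10*½)/(8 + (32 - 10*½)*((32 - 10*½) + 88)) = -7610*2*(32 - 5)/(8 + (32 - 5)*((32 - 5) + 88)) = -7610*54/(8 + 27*(27 + 88)) = -7610*54/(8 + 27*115) = -7610*54/(8 + 3105) = -7610/((½)*(1/27)*3113) = -7610/3113/54 = -7610*54/3113 = -410940/3113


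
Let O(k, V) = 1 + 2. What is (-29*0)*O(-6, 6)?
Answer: 0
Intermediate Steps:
O(k, V) = 3
(-29*0)*O(-6, 6) = -29*0*3 = 0*3 = 0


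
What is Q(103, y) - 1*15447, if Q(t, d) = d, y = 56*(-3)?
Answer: -15615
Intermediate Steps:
y = -168
Q(103, y) - 1*15447 = -168 - 1*15447 = -168 - 15447 = -15615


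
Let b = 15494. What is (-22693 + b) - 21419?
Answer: -28618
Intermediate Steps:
(-22693 + b) - 21419 = (-22693 + 15494) - 21419 = -7199 - 21419 = -28618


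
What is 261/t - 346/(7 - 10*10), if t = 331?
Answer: 138799/30783 ≈ 4.5089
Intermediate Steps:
261/t - 346/(7 - 10*10) = 261/331 - 346/(7 - 10*10) = 261*(1/331) - 346/(7 - 100) = 261/331 - 346/(-93) = 261/331 - 346*(-1/93) = 261/331 + 346/93 = 138799/30783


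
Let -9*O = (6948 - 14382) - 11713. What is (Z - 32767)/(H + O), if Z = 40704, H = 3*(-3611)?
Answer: -71433/78350 ≈ -0.91172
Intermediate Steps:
H = -10833
O = 19147/9 (O = -((6948 - 14382) - 11713)/9 = -(-7434 - 11713)/9 = -⅑*(-19147) = 19147/9 ≈ 2127.4)
(Z - 32767)/(H + O) = (40704 - 32767)/(-10833 + 19147/9) = 7937/(-78350/9) = 7937*(-9/78350) = -71433/78350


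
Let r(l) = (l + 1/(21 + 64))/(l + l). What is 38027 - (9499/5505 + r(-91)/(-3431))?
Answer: 1111068191165519/29219202285 ≈ 38025.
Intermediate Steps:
r(l) = (1/85 + l)/(2*l) (r(l) = (l + 1/85)/((2*l)) = (l + 1/85)*(1/(2*l)) = (1/85 + l)*(1/(2*l)) = (1/85 + l)/(2*l))
38027 - (9499/5505 + r(-91)/(-3431)) = 38027 - (9499/5505 + ((1/170)*(1 + 85*(-91))/(-91))/(-3431)) = 38027 - (9499*(1/5505) + ((1/170)*(-1/91)*(1 - 7735))*(-1/3431)) = 38027 - (9499/5505 + ((1/170)*(-1/91)*(-7734))*(-1/3431)) = 38027 - (9499/5505 + (3867/7735)*(-1/3431)) = 38027 - (9499/5505 - 3867/26538785) = 38027 - 1*50414126176/29219202285 = 38027 - 50414126176/29219202285 = 1111068191165519/29219202285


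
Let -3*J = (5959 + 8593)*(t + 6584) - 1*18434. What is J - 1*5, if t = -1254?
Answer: -77543741/3 ≈ -2.5848e+7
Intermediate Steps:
J = -77543726/3 (J = -((5959 + 8593)*(-1254 + 6584) - 1*18434)/3 = -(14552*5330 - 18434)/3 = -(77562160 - 18434)/3 = -⅓*77543726 = -77543726/3 ≈ -2.5848e+7)
J - 1*5 = -77543726/3 - 1*5 = -77543726/3 - 5 = -77543741/3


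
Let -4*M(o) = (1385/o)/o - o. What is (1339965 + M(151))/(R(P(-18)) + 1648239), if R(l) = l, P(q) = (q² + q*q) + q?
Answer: 61106804713/75191724138 ≈ 0.81268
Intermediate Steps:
P(q) = q + 2*q² (P(q) = (q² + q²) + q = 2*q² + q = q + 2*q²)
M(o) = -1385/(4*o²) + o/4 (M(o) = -((1385/o)/o - o)/4 = -(1385/o² - o)/4 = -(-o + 1385/o²)/4 = -1385/(4*o²) + o/4)
(1339965 + M(151))/(R(P(-18)) + 1648239) = (1339965 + (¼)*(-1385 + 151³)/151²)/(-18*(1 + 2*(-18)) + 1648239) = (1339965 + (¼)*(1/22801)*(-1385 + 3442951))/(-18*(1 - 36) + 1648239) = (1339965 + (¼)*(1/22801)*3441566)/(-18*(-35) + 1648239) = (1339965 + 1720783/45602)/(630 + 1648239) = (61106804713/45602)/1648869 = (61106804713/45602)*(1/1648869) = 61106804713/75191724138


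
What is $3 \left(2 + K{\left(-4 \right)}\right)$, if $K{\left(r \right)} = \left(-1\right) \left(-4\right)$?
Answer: $18$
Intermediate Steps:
$K{\left(r \right)} = 4$
$3 \left(2 + K{\left(-4 \right)}\right) = 3 \left(2 + 4\right) = 3 \cdot 6 = 18$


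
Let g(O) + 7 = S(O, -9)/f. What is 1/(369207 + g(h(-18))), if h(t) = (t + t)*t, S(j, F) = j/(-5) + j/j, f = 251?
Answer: 1255/463345357 ≈ 2.7086e-6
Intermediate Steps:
S(j, F) = 1 - j/5 (S(j, F) = j*(-1/5) + 1 = -j/5 + 1 = 1 - j/5)
h(t) = 2*t**2 (h(t) = (2*t)*t = 2*t**2)
g(O) = -1756/251 - O/1255 (g(O) = -7 + (1 - O/5)/251 = -7 + (1 - O/5)*(1/251) = -7 + (1/251 - O/1255) = -1756/251 - O/1255)
1/(369207 + g(h(-18))) = 1/(369207 + (-1756/251 - 2*(-18)**2/1255)) = 1/(369207 + (-1756/251 - 2*324/1255)) = 1/(369207 + (-1756/251 - 1/1255*648)) = 1/(369207 + (-1756/251 - 648/1255)) = 1/(369207 - 9428/1255) = 1/(463345357/1255) = 1255/463345357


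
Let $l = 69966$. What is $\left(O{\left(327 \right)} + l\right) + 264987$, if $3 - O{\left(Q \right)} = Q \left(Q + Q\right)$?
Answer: $121098$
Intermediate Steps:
$O{\left(Q \right)} = 3 - 2 Q^{2}$ ($O{\left(Q \right)} = 3 - Q \left(Q + Q\right) = 3 - Q 2 Q = 3 - 2 Q^{2}$)
$\left(O{\left(327 \right)} + l\right) + 264987 = \left(\left(3 - 2 \cdot 327^{2}\right) + 69966\right) + 264987 = \left(\left(3 - 213858\right) + 69966\right) + 264987 = \left(-213855 + 69966\right) + 264987 = -143889 + 264987 = 121098$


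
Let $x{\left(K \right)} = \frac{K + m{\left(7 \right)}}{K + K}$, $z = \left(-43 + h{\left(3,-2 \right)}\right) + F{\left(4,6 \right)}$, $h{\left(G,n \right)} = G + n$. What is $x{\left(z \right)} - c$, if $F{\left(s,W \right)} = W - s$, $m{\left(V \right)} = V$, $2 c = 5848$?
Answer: $- \frac{233887}{80} \approx -2923.6$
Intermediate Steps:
$c = 2924$ ($c = \frac{1}{2} \cdot 5848 = 2924$)
$z = -40$ ($z = \left(-43 + \left(3 - 2\right)\right) + \left(6 - 4\right) = \left(-43 + 1\right) + \left(6 - 4\right) = -42 + 2 = -40$)
$x{\left(K \right)} = \frac{7 + K}{2 K}$ ($x{\left(K \right)} = \frac{K + 7}{K + K} = \frac{7 + K}{2 K}$)
$x{\left(z \right)} - c = \frac{7 - 40}{2 \left(-40\right)} - 2924 = \frac{1}{2} \left(- \frac{1}{40}\right) \left(-33\right) - 2924 = \frac{33}{80} - 2924 = - \frac{233887}{80}$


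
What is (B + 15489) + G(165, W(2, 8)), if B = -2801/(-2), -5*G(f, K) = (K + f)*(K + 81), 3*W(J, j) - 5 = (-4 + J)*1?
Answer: 141671/10 ≈ 14167.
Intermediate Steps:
W(J, j) = 1/3 + J/3 (W(J, j) = 5/3 + ((-4 + J)*1)/3 = 5/3 + (-4 + J)/3 = 5/3 + (-4/3 + J/3) = 1/3 + J/3)
G(f, K) = -(81 + K)*(K + f)/5 (G(f, K) = -(K + f)*(K + 81)/5 = -(K + f)*(81 + K)/5 = -(81 + K)*(K + f)/5)
B = 2801/2 (B = -1/2*(-2801) = 2801/2 ≈ 1400.5)
(B + 15489) + G(165, W(2, 8)) = (2801/2 + 15489) + (-81*(1/3 + (1/3)*2)/5 - 81/5*165 - (1/3 + (1/3)*2)**2/5 - 1/5*(1/3 + (1/3)*2)*165) = 33779/2 + (-81*(1/3 + 2/3)/5 - 2673 - (1/3 + 2/3)**2/5 - 1/5*(1/3 + 2/3)*165) = 33779/2 + (-81/5*1 - 2673 - 1/5*1**2 - 1/5*1*165) = 33779/2 + (-81/5 - 2673 - 1/5*1 - 33) = 33779/2 + (-81/5 - 2673 - 1/5 - 33) = 33779/2 - 13612/5 = 141671/10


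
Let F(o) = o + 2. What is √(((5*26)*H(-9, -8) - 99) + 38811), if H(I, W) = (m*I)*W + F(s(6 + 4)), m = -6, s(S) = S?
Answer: 4*I*√993 ≈ 126.05*I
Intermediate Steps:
F(o) = 2 + o
H(I, W) = 12 - 6*I*W (H(I, W) = (-6*I)*W + (2 + (6 + 4)) = -6*I*W + (2 + 10) = -6*I*W + 12 = 12 - 6*I*W)
√(((5*26)*H(-9, -8) - 99) + 38811) = √(((5*26)*(12 - 6*(-9)*(-8)) - 99) + 38811) = √((130*(12 - 432) - 99) + 38811) = √((130*(-420) - 99) + 38811) = √((-54600 - 99) + 38811) = √(-54699 + 38811) = √(-15888) = 4*I*√993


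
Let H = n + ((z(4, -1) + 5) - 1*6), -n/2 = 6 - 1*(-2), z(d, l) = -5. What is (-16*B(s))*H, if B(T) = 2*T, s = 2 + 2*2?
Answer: 4224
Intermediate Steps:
n = -16 (n = -2*(6 - 1*(-2)) = -2*(6 + 2) = -2*8 = -16)
s = 6 (s = 2 + 4 = 6)
H = -22 (H = -16 + ((-5 + 5) - 1*6) = -16 + (0 - 6) = -16 - 6 = -22)
(-16*B(s))*H = -32*6*(-22) = -16*12*(-22) = -192*(-22) = 4224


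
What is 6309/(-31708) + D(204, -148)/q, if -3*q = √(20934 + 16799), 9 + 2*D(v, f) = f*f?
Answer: -6309/31708 - 65685*√37733/75466 ≈ -169.27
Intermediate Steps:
D(v, f) = -9/2 + f²/2 (D(v, f) = -9/2 + (f*f)/2 = -9/2 + f²/2)
q = -√37733/3 (q = -√(20934 + 16799)/3 = -√37733/3 ≈ -64.750)
6309/(-31708) + D(204, -148)/q = 6309/(-31708) + (-9/2 + (½)*(-148)²)/((-√37733/3)) = 6309*(-1/31708) + (-9/2 + (½)*21904)*(-3*√37733/37733) = -6309/31708 + (-9/2 + 10952)*(-3*√37733/37733) = -6309/31708 + 21895*(-3*√37733/37733)/2 = -6309/31708 - 65685*√37733/75466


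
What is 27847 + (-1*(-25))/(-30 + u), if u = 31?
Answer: 27872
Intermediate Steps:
27847 + (-1*(-25))/(-30 + u) = 27847 + (-1*(-25))/(-30 + 31) = 27847 + 25/1 = 27847 + 25*1 = 27847 + 25 = 27872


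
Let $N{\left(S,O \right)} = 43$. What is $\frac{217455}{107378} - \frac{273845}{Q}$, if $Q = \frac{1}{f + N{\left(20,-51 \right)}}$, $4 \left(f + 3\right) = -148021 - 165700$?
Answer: $\frac{4610119379018915}{214756} \approx 2.1467 \cdot 10^{10}$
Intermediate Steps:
$f = - \frac{313733}{4}$ ($f = -3 + \frac{-148021 - 165700}{4} = -3 + \frac{1}{4} \left(-313721\right) = -3 - \frac{313721}{4} = - \frac{313733}{4} \approx -78433.0$)
$Q = - \frac{4}{313561}$ ($Q = \frac{1}{- \frac{313733}{4} + 43} = \frac{1}{- \frac{313561}{4}} = - \frac{4}{313561} \approx -1.2757 \cdot 10^{-5}$)
$\frac{217455}{107378} - \frac{273845}{Q} = \frac{217455}{107378} - \frac{273845}{- \frac{4}{313561}} = 217455 \cdot \frac{1}{107378} - - \frac{85867112045}{4} = \frac{217455}{107378} + \frac{85867112045}{4} = \frac{4610119379018915}{214756}$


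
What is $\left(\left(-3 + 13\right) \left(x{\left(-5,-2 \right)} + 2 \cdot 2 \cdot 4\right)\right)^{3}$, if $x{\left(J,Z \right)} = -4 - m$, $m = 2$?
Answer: $1000000$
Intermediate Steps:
$x{\left(J,Z \right)} = -6$ ($x{\left(J,Z \right)} = -4 - 2 = -6$)
$\left(\left(-3 + 13\right) \left(x{\left(-5,-2 \right)} + 2 \cdot 2 \cdot 4\right)\right)^{3} = \left(\left(-3 + 13\right) \left(-6 + 2 \cdot 2 \cdot 4\right)\right)^{3} = \left(10 \left(-6 + 4 \cdot 4\right)\right)^{3} = \left(10 \left(-6 + 16\right)\right)^{3} = \left(10 \cdot 10\right)^{3} = 100^{3} = 1000000$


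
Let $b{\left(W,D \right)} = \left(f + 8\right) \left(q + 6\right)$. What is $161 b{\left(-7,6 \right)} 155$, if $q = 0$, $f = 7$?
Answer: $2245950$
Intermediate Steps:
$b{\left(W,D \right)} = 90$ ($b{\left(W,D \right)} = \left(7 + 8\right) \left(0 + 6\right) = 15 \cdot 6 = 90$)
$161 b{\left(-7,6 \right)} 155 = 161 \cdot 90 \cdot 155 = 14490 \cdot 155 = 2245950$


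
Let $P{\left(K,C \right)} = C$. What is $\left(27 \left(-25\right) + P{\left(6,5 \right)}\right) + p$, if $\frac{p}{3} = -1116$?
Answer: $-4018$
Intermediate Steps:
$p = -3348$ ($p = 3 \left(-1116\right) = -3348$)
$\left(27 \left(-25\right) + P{\left(6,5 \right)}\right) + p = \left(27 \left(-25\right) + 5\right) - 3348 = \left(-675 + 5\right) - 3348 = -670 - 3348 = -4018$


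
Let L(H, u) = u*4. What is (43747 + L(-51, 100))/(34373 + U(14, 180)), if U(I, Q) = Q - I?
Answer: 44147/34539 ≈ 1.2782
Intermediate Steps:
L(H, u) = 4*u
(43747 + L(-51, 100))/(34373 + U(14, 180)) = (43747 + 4*100)/(34373 + (180 - 1*14)) = (43747 + 400)/(34373 + (180 - 14)) = 44147/(34373 + 166) = 44147/34539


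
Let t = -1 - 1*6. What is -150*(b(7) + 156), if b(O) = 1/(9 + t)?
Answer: -23475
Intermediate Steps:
t = -7 (t = -1 - 6 = -7)
b(O) = ½ (b(O) = 1/(9 - 7) = 1/2 = ½)
-150*(b(7) + 156) = -150*(½ + 156) = -150*313/2 = -23475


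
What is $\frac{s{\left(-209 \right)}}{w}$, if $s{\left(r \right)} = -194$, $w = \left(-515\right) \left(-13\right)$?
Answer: $- \frac{194}{6695} \approx -0.028977$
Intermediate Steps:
$w = 6695$
$\frac{s{\left(-209 \right)}}{w} = - \frac{194}{6695}$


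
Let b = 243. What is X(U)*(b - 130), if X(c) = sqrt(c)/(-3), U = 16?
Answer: -452/3 ≈ -150.67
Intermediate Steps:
X(c) = -sqrt(c)/3
X(U)*(b - 130) = (-sqrt(16)/3)*(243 - 130) = -1/3*4*113 = -4/3*113 = -452/3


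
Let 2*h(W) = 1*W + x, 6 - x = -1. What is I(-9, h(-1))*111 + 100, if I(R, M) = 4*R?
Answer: -3896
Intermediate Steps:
x = 7 (x = 6 - 1*(-1) = 6 + 1 = 7)
h(W) = 7/2 + W/2 (h(W) = (1*W + 7)/2 = (W + 7)/2 = (7 + W)/2 = 7/2 + W/2)
I(-9, h(-1))*111 + 100 = (4*(-9))*111 + 100 = -36*111 + 100 = -3996 + 100 = -3896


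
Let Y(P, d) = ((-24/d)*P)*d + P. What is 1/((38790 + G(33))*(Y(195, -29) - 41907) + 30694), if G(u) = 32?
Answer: -1/1800999530 ≈ -5.5525e-10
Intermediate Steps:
Y(P, d) = -23*P (Y(P, d) = (-24*P/d)*d + P = -24*P + P = -23*P)
1/((38790 + G(33))*(Y(195, -29) - 41907) + 30694) = 1/((38790 + 32)*(-23*195 - 41907) + 30694) = 1/(38822*(-4485 - 41907) + 30694) = 1/(38822*(-46392) + 30694) = 1/(-1801030224 + 30694) = 1/(-1800999530) = -1/1800999530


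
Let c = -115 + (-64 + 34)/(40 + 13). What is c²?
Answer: 37515625/2809 ≈ 13356.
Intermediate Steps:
c = -6125/53 (c = -115 - 30/53 = -6125/53 ≈ -115.57)
c² = (-6125/53)² = 37515625/2809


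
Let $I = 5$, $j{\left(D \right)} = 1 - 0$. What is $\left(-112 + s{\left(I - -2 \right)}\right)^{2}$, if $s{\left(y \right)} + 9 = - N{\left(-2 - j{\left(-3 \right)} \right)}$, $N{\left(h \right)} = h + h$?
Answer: $13225$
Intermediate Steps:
$j{\left(D \right)} = 1$ ($j{\left(D \right)} = 1 + 0 = 1$)
$N{\left(h \right)} = 2 h$
$s{\left(y \right)} = -3$ ($s{\left(y \right)} = -9 - 2 \left(-2 - 1\right) = -9 - 2 \left(-3\right) = -9 - -6 = -9 + 6 = -3$)
$\left(-112 + s{\left(I - -2 \right)}\right)^{2} = \left(-112 - 3\right)^{2} = \left(-115\right)^{2} = 13225$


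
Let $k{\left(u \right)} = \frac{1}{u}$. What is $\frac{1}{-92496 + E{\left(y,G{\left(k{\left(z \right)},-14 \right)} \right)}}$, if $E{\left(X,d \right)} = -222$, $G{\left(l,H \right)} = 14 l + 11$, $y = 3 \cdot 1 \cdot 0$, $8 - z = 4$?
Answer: $- \frac{1}{92718} \approx -1.0785 \cdot 10^{-5}$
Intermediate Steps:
$z = 4$ ($z = 8 - 4 = 4$)
$y = 0$ ($y = 3 \cdot 0 = 0$)
$G{\left(l,H \right)} = 11 + 14 l$
$\frac{1}{-92496 + E{\left(y,G{\left(k{\left(z \right)},-14 \right)} \right)}} = \frac{1}{-92496 - 222} = \frac{1}{-92718} = - \frac{1}{92718}$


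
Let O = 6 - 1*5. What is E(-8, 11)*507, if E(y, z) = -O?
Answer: -507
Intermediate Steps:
O = 1 (O = 6 - 5 = 1)
E(y, z) = -1 (E(y, z) = -1*1 = -1)
E(-8, 11)*507 = -1*507 = -507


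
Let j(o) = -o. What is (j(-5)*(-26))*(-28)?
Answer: 3640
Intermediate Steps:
(j(-5)*(-26))*(-28) = (-1*(-5)*(-26))*(-28) = (5*(-26))*(-28) = -130*(-28) = 3640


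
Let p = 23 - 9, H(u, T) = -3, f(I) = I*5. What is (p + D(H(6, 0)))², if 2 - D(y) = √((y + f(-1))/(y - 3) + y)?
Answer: (48 - I*√15)²/9 ≈ 254.33 - 41.312*I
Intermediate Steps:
f(I) = 5*I
D(y) = 2 - √(y + (-5 + y)/(-3 + y)) (D(y) = 2 - √((y + 5*(-1))/(y - 3) + y) = 2 - √((y - 5)/(-3 + y) + y) = 2 - √((-5 + y)/(-3 + y) + y) = 2 - √(y + (-5 + y)/(-3 + y)))
p = 14
(p + D(H(6, 0)))² = (14 + (2 - √((-5 - 3 - 3*(-3 - 3))/(-3 - 3))))² = (14 + (2 - √((-5 - 3 - 3*(-6))/(-6))))² = (14 + (2 - √(-(-5 - 3 + 18)/6)))² = (14 + (2 - √(-⅙*10)))² = (14 + (2 - √(-5/3)))² = (14 + (2 - I*√15/3))² = (16 - I*√15/3)²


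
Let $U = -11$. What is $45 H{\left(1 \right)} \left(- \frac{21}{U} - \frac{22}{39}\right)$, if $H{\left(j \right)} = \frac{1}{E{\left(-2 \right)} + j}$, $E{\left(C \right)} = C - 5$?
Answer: $- \frac{2885}{286} \approx -10.087$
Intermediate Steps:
$E{\left(C \right)} = -5 + C$
$H{\left(j \right)} = \frac{1}{-7 + j}$ ($H{\left(j \right)} = \frac{1}{\left(-5 - 2\right) + j} = \frac{1}{-7 + j}$)
$45 H{\left(1 \right)} \left(- \frac{21}{U} - \frac{22}{39}\right) = \frac{45}{-7 + 1} \left(- \frac{21}{-11} - \frac{22}{39}\right) = \frac{45}{-6} \left(\left(-21\right) \left(- \frac{1}{11}\right) - \frac{22}{39}\right) = 45 \left(- \frac{1}{6}\right) \left(\frac{21}{11} - \frac{22}{39}\right) = \left(- \frac{15}{2}\right) \frac{577}{429} = - \frac{2885}{286}$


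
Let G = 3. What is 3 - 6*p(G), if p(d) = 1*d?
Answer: -15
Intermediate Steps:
p(d) = d
3 - 6*p(G) = 3 - 6*3 = 3 - 18 = -15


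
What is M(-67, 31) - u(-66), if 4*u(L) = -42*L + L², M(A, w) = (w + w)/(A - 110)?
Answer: -315476/177 ≈ -1782.3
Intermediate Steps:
M(A, w) = 2*w/(-110 + A) (M(A, w) = (2*w)/(-110 + A) = 2*w/(-110 + A))
u(L) = -21*L/2 + L²/4 (u(L) = (-42*L + L²)/4 = (L² - 42*L)/4 = -21*L/2 + L²/4)
M(-67, 31) - u(-66) = 2*31/(-110 - 67) - (-66)*(-42 - 66)/4 = 2*31/(-177) - (-66)*(-108)/4 = 2*31*(-1/177) - 1*1782 = -62/177 - 1782 = -315476/177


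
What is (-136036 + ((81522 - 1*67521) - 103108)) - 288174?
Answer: -513317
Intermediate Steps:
(-136036 + ((81522 - 1*67521) - 103108)) - 288174 = (-136036 + ((81522 - 67521) - 103108)) - 288174 = (-136036 + (14001 - 103108)) - 288174 = (-136036 - 89107) - 288174 = -225143 - 288174 = -513317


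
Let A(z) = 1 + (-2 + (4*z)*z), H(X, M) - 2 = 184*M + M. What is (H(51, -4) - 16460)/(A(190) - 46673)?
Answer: -8599/48863 ≈ -0.17598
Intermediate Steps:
H(X, M) = 2 + 185*M (H(X, M) = 2 + (184*M + M) = 2 + 185*M)
A(z) = -1 + 4*z² (A(z) = 1 + (-2 + 4*z²) = -1 + 4*z²)
(H(51, -4) - 16460)/(A(190) - 46673) = ((2 + 185*(-4)) - 16460)/((-1 + 4*190²) - 46673) = ((2 - 740) - 16460)/((-1 + 4*36100) - 46673) = (-738 - 16460)/((-1 + 144400) - 46673) = -17198/(144399 - 46673) = -17198/97726 = -17198*1/97726 = -8599/48863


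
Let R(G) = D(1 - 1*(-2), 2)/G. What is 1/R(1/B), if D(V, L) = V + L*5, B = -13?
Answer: -1/169 ≈ -0.0059172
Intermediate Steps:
D(V, L) = V + 5*L
R(G) = 13/G (R(G) = ((1 - 1*(-2)) + 5*2)/G = ((1 + 2) + 10)/G = (3 + 10)/G = 13/G)
1/R(1/B) = 1/(13/(1/(-13))) = 1/(13/(-1/13)) = 1/(13*(-13)) = 1/(-169) = -1/169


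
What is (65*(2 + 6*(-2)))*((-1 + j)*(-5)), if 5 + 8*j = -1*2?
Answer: -24375/4 ≈ -6093.8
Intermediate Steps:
j = -7/8 (j = -5/8 + (-1*2)/8 = -5/8 + (⅛)*(-2) = -5/8 - ¼ = -7/8 ≈ -0.87500)
(65*(2 + 6*(-2)))*((-1 + j)*(-5)) = (65*(2 + 6*(-2)))*((-1 - 7/8)*(-5)) = (65*(2 - 12))*(-15/8*(-5)) = (65*(-10))*(75/8) = -650*75/8 = -24375/4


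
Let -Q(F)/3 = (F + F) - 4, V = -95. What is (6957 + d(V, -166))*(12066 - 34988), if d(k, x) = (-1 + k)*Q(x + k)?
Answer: 3312939582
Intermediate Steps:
Q(F) = 12 - 6*F (Q(F) = -3*((F + F) - 4) = -3*(2*F - 4) = -3*(-4 + 2*F) = 12 - 6*F)
d(k, x) = (-1 + k)*(12 - 6*k - 6*x) (d(k, x) = (-1 + k)*(12 - 6*(x + k)) = (-1 + k)*(12 - 6*(k + x)) = (-1 + k)*(12 + (-6*k - 6*x)) = (-1 + k)*(12 - 6*k - 6*x))
(6957 + d(V, -166))*(12066 - 34988) = (6957 - 6*(-1 - 95)*(-2 - 95 - 166))*(12066 - 34988) = (6957 - 6*(-96)*(-263))*(-22922) = (6957 - 151488)*(-22922) = -144531*(-22922) = 3312939582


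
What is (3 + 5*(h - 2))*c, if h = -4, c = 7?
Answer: -189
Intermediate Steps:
(3 + 5*(h - 2))*c = (3 + 5*(-4 - 2))*7 = (3 + 5*(-6))*7 = (3 - 30)*7 = -27*7 = -189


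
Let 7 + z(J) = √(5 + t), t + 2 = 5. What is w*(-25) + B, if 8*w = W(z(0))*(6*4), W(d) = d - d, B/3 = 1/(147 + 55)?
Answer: 3/202 ≈ 0.014851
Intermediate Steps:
t = 3 (t = -2 + 5 = 3)
B = 3/202 (B = 3/(147 + 55) = 3/202 ≈ 0.014851)
z(J) = -7 + 2*√2 (z(J) = -7 + √(5 + 3) = -7 + √8 = -7 + 2*√2)
W(d) = 0
w = 0 (w = (0*(6*4))/8 = (0*24)/8 = (⅛)*0 = 0)
w*(-25) + B = 0*(-25) + 3/202 = 0 + 3/202 = 3/202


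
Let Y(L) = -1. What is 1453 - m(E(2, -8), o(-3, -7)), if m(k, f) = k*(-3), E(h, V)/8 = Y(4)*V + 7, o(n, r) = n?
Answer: 1813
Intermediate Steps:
E(h, V) = 56 - 8*V (E(h, V) = 8*(-V + 7) = 8*(7 - V) = 56 - 8*V)
m(k, f) = -3*k
1453 - m(E(2, -8), o(-3, -7)) = 1453 - (-3)*(56 - 8*(-8)) = 1453 - (-3)*(56 + 64) = 1453 - (-3)*120 = 1453 - 1*(-360) = 1453 + 360 = 1813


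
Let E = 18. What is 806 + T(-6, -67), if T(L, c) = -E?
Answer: 788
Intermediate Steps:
T(L, c) = -18 (T(L, c) = -1*18 = -18)
806 + T(-6, -67) = 806 - 18 = 788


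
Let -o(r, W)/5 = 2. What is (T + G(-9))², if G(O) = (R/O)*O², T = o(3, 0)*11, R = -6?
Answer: 3136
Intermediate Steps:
o(r, W) = -10 (o(r, W) = -5*2 = -10)
T = -110 (T = -10*11 = -110)
G(O) = -6*O (G(O) = (-6/O)*O² = -6*O)
(T + G(-9))² = (-110 - 6*(-9))² = (-110 + 54)² = (-56)² = 3136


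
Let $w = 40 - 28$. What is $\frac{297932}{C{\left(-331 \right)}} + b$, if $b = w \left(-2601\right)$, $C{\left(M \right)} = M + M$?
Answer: $- \frac{10480138}{331} \approx -31662.0$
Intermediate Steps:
$w = 12$ ($w = 40 - 28 = 12$)
$C{\left(M \right)} = 2 M$
$b = -31212$ ($b = 12 \left(-2601\right) = -31212$)
$\frac{297932}{C{\left(-331 \right)}} + b = \frac{297932}{2 \left(-331\right)} - 31212 = \frac{297932}{-662} - 31212 = 297932 \left(- \frac{1}{662}\right) - 31212 = - \frac{148966}{331} - 31212 = - \frac{10480138}{331}$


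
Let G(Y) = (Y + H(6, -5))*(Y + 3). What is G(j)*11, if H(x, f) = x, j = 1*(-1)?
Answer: 110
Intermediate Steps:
j = -1
G(Y) = (3 + Y)*(6 + Y) (G(Y) = (Y + 6)*(Y + 3) = (6 + Y)*(3 + Y) = (3 + Y)*(6 + Y))
G(j)*11 = (18 + (-1)**2 + 9*(-1))*11 = (18 + 1 - 9)*11 = 10*11 = 110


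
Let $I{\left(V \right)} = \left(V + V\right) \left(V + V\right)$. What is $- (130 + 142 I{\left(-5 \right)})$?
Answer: $-14330$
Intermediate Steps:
$I{\left(V \right)} = 4 V^{2}$ ($I{\left(V \right)} = 2 V 2 V = 4 V^{2}$)
$- (130 + 142 I{\left(-5 \right)}) = - (130 + 142 \cdot 4 \left(-5\right)^{2}) = - (130 + 142 \cdot 4 \cdot 25) = - (130 + 142 \cdot 100) = - (130 + 14200) = \left(-1\right) 14330 = -14330$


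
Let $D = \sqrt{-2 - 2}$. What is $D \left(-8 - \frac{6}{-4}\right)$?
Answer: $- 13 i \approx - 13.0 i$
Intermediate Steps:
$D = 2 i$ ($D = \sqrt{-4} = 2 i \approx 2.0 i$)
$D \left(-8 - \frac{6}{-4}\right) = 2 i \left(-8 - \frac{6}{-4}\right) = 2 i \left(-8 - - \frac{3}{2}\right) = 2 i \left(-8 + \frac{3}{2}\right) = 2 i \left(- \frac{13}{2}\right) = - 13 i$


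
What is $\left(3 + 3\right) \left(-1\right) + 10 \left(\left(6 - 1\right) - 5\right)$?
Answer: $-6$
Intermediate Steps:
$\left(3 + 3\right) \left(-1\right) + 10 \left(\left(6 - 1\right) - 5\right) = 6 \left(-1\right) + 10 \left(5 - 5\right) = -6 + 10 \cdot 0 = -6 + 0 = -6$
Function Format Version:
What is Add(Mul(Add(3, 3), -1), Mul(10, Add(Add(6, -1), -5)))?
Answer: -6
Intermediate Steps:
Add(Mul(Add(3, 3), -1), Mul(10, Add(Add(6, -1), -5))) = Add(Mul(6, -1), Mul(10, Add(5, -5))) = Add(-6, Mul(10, 0)) = Add(-6, 0) = -6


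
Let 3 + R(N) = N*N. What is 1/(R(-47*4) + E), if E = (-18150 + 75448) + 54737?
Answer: 1/147376 ≈ 6.7854e-6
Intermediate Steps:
R(N) = -3 + N² (R(N) = -3 + N*N = -3 + N²)
E = 112035 (E = 57298 + 54737 = 112035)
1/(R(-47*4) + E) = 1/((-3 + (-47*4)²) + 112035) = 1/((-3 + (-188)²) + 112035) = 1/((-3 + 35344) + 112035) = 1/(35341 + 112035) = 1/147376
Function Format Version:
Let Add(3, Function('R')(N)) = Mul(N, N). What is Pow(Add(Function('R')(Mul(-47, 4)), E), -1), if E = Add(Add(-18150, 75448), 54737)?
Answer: Rational(1, 147376) ≈ 6.7854e-6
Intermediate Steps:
Function('R')(N) = Add(-3, Pow(N, 2)) (Function('R')(N) = Add(-3, Mul(N, N)) = Add(-3, Pow(N, 2)))
E = 112035 (E = Add(57298, 54737) = 112035)
Pow(Add(Function('R')(Mul(-47, 4)), E), -1) = Pow(Add(Add(-3, Pow(Mul(-47, 4), 2)), 112035), -1) = Pow(Add(Add(-3, Pow(-188, 2)), 112035), -1) = Pow(Add(Add(-3, 35344), 112035), -1) = Pow(Add(35341, 112035), -1) = Pow(147376, -1) = Rational(1, 147376)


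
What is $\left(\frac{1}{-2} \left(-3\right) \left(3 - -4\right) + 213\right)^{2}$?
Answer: $\frac{199809}{4} \approx 49952.0$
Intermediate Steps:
$\left(\frac{1}{-2} \left(-3\right) \left(3 - -4\right) + 213\right)^{2} = \left(\left(- \frac{1}{2}\right) \left(-3\right) \left(3 + 4\right) + 213\right)^{2} = \left(\frac{3}{2} \cdot 7 + 213\right)^{2} = \left(\frac{21}{2} + 213\right)^{2} = \left(\frac{447}{2}\right)^{2} = \frac{199809}{4}$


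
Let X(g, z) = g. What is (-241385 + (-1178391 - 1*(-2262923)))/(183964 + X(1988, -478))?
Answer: 281049/61984 ≈ 4.5342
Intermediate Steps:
(-241385 + (-1178391 - 1*(-2262923)))/(183964 + X(1988, -478)) = (-241385 + (-1178391 - 1*(-2262923)))/(183964 + 1988) = (-241385 + (-1178391 + 2262923))/185952 = (-241385 + 1084532)*(1/185952) = 843147*(1/185952) = 281049/61984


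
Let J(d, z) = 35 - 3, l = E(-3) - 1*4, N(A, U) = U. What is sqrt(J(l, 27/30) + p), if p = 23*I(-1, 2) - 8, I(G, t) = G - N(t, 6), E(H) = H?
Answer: I*sqrt(137) ≈ 11.705*I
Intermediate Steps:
I(G, t) = -6 + G (I(G, t) = G - 1*6 = G - 6 = -6 + G)
l = -7 (l = -3 - 1*4 = -3 - 4 = -7)
J(d, z) = 32
p = -169 (p = 23*(-6 - 1) - 8 = 23*(-7) - 8 = -161 - 8 = -169)
sqrt(J(l, 27/30) + p) = sqrt(32 - 169) = sqrt(-137) = I*sqrt(137)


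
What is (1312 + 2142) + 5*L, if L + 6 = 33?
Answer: 3589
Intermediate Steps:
L = 27 (L = -6 + 33 = 27)
(1312 + 2142) + 5*L = (1312 + 2142) + 5*27 = 3454 + 135 = 3589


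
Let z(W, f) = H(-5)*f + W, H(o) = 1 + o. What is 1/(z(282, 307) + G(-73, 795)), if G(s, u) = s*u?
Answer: -1/58981 ≈ -1.6955e-5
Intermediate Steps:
z(W, f) = W - 4*f (z(W, f) = (1 - 5)*f + W = -4*f + W = W - 4*f)
1/(z(282, 307) + G(-73, 795)) = 1/((282 - 4*307) - 73*795) = 1/((282 - 1228) - 58035) = 1/(-946 - 58035) = 1/(-58981) = -1/58981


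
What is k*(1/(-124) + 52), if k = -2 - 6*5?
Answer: -51576/31 ≈ -1663.7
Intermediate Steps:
k = -32 (k = -2 - 30 = -32)
k*(1/(-124) + 52) = -32*(1/(-124) + 52) = -32*(-1/124 + 52) = -32*6447/124 = -51576/31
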